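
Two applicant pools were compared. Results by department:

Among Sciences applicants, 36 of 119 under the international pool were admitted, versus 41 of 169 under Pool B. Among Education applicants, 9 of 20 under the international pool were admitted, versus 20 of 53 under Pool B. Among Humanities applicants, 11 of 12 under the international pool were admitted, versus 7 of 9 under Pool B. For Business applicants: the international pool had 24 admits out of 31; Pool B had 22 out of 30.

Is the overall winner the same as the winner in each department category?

Yes

Sciences: the international pool 36/119 = 30.3%, Pool B 41/169 = 24.3% → the international pool
Education: the international pool 9/20 = 45.0%, Pool B 20/53 = 37.7% → the international pool
Humanities: the international pool 11/12 = 91.7%, Pool B 7/9 = 77.8% → the international pool
Business: the international pool 24/31 = 77.4%, Pool B 22/30 = 73.3% → the international pool
Overall: the international pool 80/182 = 44.0%, Pool B 90/261 = 34.5% → the international pool
The international pool wins overall and in every department group — no reversal.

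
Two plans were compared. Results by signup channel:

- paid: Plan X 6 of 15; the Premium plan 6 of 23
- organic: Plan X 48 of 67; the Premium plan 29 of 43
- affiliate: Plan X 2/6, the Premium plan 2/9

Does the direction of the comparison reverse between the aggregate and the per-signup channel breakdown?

No

Paid: Plan X 6/15 = 40.0%, the Premium plan 6/23 = 26.1% → Plan X
Organic: Plan X 48/67 = 71.6%, the Premium plan 29/43 = 67.4% → Plan X
Affiliate: Plan X 2/6 = 33.3%, the Premium plan 2/9 = 22.2% → Plan X
Overall: Plan X 56/88 = 63.6%, the Premium plan 37/75 = 49.3% → Plan X
Plan X wins overall and in every signup group — no reversal.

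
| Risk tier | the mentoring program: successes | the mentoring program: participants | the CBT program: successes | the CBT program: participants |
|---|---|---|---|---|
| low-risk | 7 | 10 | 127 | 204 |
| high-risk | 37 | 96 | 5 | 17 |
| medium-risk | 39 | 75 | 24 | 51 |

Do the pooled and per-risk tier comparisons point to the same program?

No

Low-risk: the mentoring program 7/10 = 70.0%, the CBT program 127/204 = 62.3% → the mentoring program
High-risk: the mentoring program 37/96 = 38.5%, the CBT program 5/17 = 29.4% → the mentoring program
Medium-risk: the mentoring program 39/75 = 52.0%, the CBT program 24/51 = 47.1% → the mentoring program
Overall: the mentoring program 83/181 = 45.9%, the CBT program 156/272 = 57.4% → the CBT program
The mentoring program wins each risk group but the CBT program wins overall — the comparison reverses. The mentoring program's participants skew toward high-risk, which has a lower base rate.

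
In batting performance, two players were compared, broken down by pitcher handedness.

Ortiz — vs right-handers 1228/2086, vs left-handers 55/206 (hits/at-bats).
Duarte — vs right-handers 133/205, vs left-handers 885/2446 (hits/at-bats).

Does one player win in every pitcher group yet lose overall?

Vs right-handers: Ortiz 1228/2086 = 58.9%, Duarte 133/205 = 64.9% → Duarte
Vs left-handers: Ortiz 55/206 = 26.7%, Duarte 885/2446 = 36.2% → Duarte
Overall: Ortiz 1283/2292 = 56.0%, Duarte 1018/2651 = 38.4% → Ortiz
Duarte wins each pitcher group but Ortiz wins overall — the comparison reverses. Duarte's at-bats skew toward vs left-handers, which has a lower base rate.

Yes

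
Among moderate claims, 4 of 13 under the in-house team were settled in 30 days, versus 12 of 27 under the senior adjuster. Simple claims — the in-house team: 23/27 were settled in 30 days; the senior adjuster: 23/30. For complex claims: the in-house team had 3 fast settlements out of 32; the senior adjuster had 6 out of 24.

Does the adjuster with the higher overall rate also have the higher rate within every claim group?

No

Moderate: the in-house team 4/13 = 30.8%, the senior adjuster 12/27 = 44.4% → the senior adjuster
Simple: the in-house team 23/27 = 85.2%, the senior adjuster 23/30 = 76.7% → the in-house team
Complex: the in-house team 3/32 = 9.4%, the senior adjuster 6/24 = 25.0% → the senior adjuster
Overall: the in-house team 30/72 = 41.7%, the senior adjuster 41/81 = 50.6% → the senior adjuster
Neither sweeps: the in-house team wins 1 of 3 groups, the senior adjuster wins 2. The senior adjuster wins overall but not every group — no Simpson reversal.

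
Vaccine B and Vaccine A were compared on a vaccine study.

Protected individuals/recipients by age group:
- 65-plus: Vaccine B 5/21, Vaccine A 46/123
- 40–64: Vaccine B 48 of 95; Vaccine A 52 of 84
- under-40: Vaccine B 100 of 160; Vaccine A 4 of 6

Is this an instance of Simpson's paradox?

Yes

65-plus: Vaccine B 5/21 = 23.8%, Vaccine A 46/123 = 37.4% → Vaccine A
40–64: Vaccine B 48/95 = 50.5%, Vaccine A 52/84 = 61.9% → Vaccine A
Under-40: Vaccine B 100/160 = 62.5%, Vaccine A 4/6 = 66.7% → Vaccine A
Overall: Vaccine B 153/276 = 55.4%, Vaccine A 102/213 = 47.9% → Vaccine B
Vaccine A wins each age group but Vaccine B wins overall — the comparison reverses. Vaccine A's recipients skew toward 65-plus, which has a lower base rate.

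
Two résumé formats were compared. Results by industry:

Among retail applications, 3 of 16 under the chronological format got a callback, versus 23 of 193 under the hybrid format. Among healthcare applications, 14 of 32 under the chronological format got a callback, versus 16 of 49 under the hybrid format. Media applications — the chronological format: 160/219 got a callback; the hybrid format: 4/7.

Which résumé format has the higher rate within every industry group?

Retail: the chronological format 3/16 = 18.8%, the hybrid format 23/193 = 11.9% → the chronological format
Healthcare: the chronological format 14/32 = 43.8%, the hybrid format 16/49 = 32.7% → the chronological format
Media: the chronological format 160/219 = 73.1%, the hybrid format 4/7 = 57.1% → the chronological format
The chronological format has the higher rate in all 3 groups.

the chronological format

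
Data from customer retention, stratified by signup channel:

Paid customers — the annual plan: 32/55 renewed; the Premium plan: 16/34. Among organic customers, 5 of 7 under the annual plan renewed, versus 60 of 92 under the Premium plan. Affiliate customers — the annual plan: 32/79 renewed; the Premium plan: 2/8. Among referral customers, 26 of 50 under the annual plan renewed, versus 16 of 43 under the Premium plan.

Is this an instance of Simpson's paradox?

Yes

Paid: the annual plan 32/55 = 58.2%, the Premium plan 16/34 = 47.1% → the annual plan
Organic: the annual plan 5/7 = 71.4%, the Premium plan 60/92 = 65.2% → the annual plan
Affiliate: the annual plan 32/79 = 40.5%, the Premium plan 2/8 = 25.0% → the annual plan
Referral: the annual plan 26/50 = 52.0%, the Premium plan 16/43 = 37.2% → the annual plan
Overall: the annual plan 95/191 = 49.7%, the Premium plan 94/177 = 53.1% → the Premium plan
The annual plan wins each signup group but the Premium plan wins overall — the comparison reverses. The annual plan's customers skew toward affiliate, which has a lower base rate.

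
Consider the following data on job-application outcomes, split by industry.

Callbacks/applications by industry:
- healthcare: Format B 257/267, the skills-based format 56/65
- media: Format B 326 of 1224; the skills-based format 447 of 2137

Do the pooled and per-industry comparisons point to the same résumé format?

Healthcare: Format B 257/267 = 96.3%, the skills-based format 56/65 = 86.2% → Format B
Media: Format B 326/1224 = 26.6%, the skills-based format 447/2137 = 20.9% → Format B
Overall: Format B 583/1491 = 39.1%, the skills-based format 503/2202 = 22.8% → Format B
Format B wins overall and in every industry group — no reversal.

Yes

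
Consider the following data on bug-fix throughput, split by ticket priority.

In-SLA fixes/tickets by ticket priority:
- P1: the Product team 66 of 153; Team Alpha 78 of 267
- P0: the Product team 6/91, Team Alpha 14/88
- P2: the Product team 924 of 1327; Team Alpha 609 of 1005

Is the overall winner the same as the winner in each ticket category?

No

P1: the Product team 66/153 = 43.1%, Team Alpha 78/267 = 29.2% → the Product team
P0: the Product team 6/91 = 6.6%, Team Alpha 14/88 = 15.9% → Team Alpha
P2: the Product team 924/1327 = 69.6%, Team Alpha 609/1005 = 60.6% → the Product team
Overall: the Product team 996/1571 = 63.4%, Team Alpha 701/1360 = 51.5% → the Product team
Neither sweeps: the Product team wins 2 of 3 groups, Team Alpha wins 1. The Product team wins overall but not every group — no Simpson reversal.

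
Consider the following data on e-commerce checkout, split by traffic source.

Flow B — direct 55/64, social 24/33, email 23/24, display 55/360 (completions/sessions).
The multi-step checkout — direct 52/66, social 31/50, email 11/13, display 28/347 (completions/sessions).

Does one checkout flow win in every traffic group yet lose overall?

Direct: Flow B 55/64 = 85.9%, the multi-step checkout 52/66 = 78.8% → Flow B
Social: Flow B 24/33 = 72.7%, the multi-step checkout 31/50 = 62.0% → Flow B
Email: Flow B 23/24 = 95.8%, the multi-step checkout 11/13 = 84.6% → Flow B
Display: Flow B 55/360 = 15.3%, the multi-step checkout 28/347 = 8.1% → Flow B
Overall: Flow B 157/481 = 32.6%, the multi-step checkout 122/476 = 25.6% → Flow B
Flow B wins overall and in every traffic group — no reversal.

No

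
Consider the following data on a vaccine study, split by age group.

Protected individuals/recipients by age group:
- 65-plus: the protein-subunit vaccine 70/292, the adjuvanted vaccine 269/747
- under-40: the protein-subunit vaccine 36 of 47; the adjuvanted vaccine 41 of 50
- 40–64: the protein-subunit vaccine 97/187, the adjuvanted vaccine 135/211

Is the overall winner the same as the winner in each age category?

65-plus: the protein-subunit vaccine 70/292 = 24.0%, the adjuvanted vaccine 269/747 = 36.0% → the adjuvanted vaccine
Under-40: the protein-subunit vaccine 36/47 = 76.6%, the adjuvanted vaccine 41/50 = 82.0% → the adjuvanted vaccine
40–64: the protein-subunit vaccine 97/187 = 51.9%, the adjuvanted vaccine 135/211 = 64.0% → the adjuvanted vaccine
Overall: the protein-subunit vaccine 203/526 = 38.6%, the adjuvanted vaccine 445/1008 = 44.1% → the adjuvanted vaccine
The adjuvanted vaccine wins overall and in every age group — no reversal.

Yes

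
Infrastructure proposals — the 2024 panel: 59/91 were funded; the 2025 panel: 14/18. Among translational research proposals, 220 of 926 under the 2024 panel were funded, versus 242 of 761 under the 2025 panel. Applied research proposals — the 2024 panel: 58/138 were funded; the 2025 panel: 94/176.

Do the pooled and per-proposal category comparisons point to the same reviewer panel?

Infrastructure: the 2024 panel 59/91 = 64.8%, the 2025 panel 14/18 = 77.8% → the 2025 panel
Translational research: the 2024 panel 220/926 = 23.8%, the 2025 panel 242/761 = 31.8% → the 2025 panel
Applied research: the 2024 panel 58/138 = 42.0%, the 2025 panel 94/176 = 53.4% → the 2025 panel
Overall: the 2024 panel 337/1155 = 29.2%, the 2025 panel 350/955 = 36.6% → the 2025 panel
The 2025 panel wins overall and in every proposal group — no reversal.

Yes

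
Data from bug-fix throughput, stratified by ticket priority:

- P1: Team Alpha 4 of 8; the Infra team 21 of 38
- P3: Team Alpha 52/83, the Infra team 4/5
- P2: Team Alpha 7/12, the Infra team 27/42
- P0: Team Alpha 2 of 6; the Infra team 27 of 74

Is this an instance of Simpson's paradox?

P1: Team Alpha 4/8 = 50.0%, the Infra team 21/38 = 55.3% → the Infra team
P3: Team Alpha 52/83 = 62.7%, the Infra team 4/5 = 80.0% → the Infra team
P2: Team Alpha 7/12 = 58.3%, the Infra team 27/42 = 64.3% → the Infra team
P0: Team Alpha 2/6 = 33.3%, the Infra team 27/74 = 36.5% → the Infra team
Overall: Team Alpha 65/109 = 59.6%, the Infra team 79/159 = 49.7% → Team Alpha
The Infra team wins each ticket group but Team Alpha wins overall — the comparison reverses. The Infra team's tickets skew toward P0, which has a lower base rate.

Yes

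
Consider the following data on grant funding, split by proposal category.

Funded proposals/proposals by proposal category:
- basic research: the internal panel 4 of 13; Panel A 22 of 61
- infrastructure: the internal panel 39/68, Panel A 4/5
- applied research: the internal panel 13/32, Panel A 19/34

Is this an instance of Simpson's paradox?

Basic research: the internal panel 4/13 = 30.8%, Panel A 22/61 = 36.1% → Panel A
Infrastructure: the internal panel 39/68 = 57.4%, Panel A 4/5 = 80.0% → Panel A
Applied research: the internal panel 13/32 = 40.6%, Panel A 19/34 = 55.9% → Panel A
Overall: the internal panel 56/113 = 49.6%, Panel A 45/100 = 45.0% → the internal panel
Panel A wins each proposal group but the internal panel wins overall — the comparison reverses. Panel A's proposals skew toward basic research, which has a lower base rate.

Yes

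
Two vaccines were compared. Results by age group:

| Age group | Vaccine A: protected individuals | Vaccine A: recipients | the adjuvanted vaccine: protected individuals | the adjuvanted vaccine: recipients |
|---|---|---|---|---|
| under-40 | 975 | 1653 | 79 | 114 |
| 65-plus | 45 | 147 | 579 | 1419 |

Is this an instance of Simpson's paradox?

Under-40: Vaccine A 975/1653 = 59.0%, the adjuvanted vaccine 79/114 = 69.3% → the adjuvanted vaccine
65-plus: Vaccine A 45/147 = 30.6%, the adjuvanted vaccine 579/1419 = 40.8% → the adjuvanted vaccine
Overall: Vaccine A 1020/1800 = 56.7%, the adjuvanted vaccine 658/1533 = 42.9% → Vaccine A
The adjuvanted vaccine wins each age group but Vaccine A wins overall — the comparison reverses. The adjuvanted vaccine's recipients skew toward 65-plus, which has a lower base rate.

Yes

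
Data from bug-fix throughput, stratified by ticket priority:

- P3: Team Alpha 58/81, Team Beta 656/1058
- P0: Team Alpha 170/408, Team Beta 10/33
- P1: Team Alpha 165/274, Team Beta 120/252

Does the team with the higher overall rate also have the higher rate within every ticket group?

No

P3: Team Alpha 58/81 = 71.6%, Team Beta 656/1058 = 62.0% → Team Alpha
P0: Team Alpha 170/408 = 41.7%, Team Beta 10/33 = 30.3% → Team Alpha
P1: Team Alpha 165/274 = 60.2%, Team Beta 120/252 = 47.6% → Team Alpha
Overall: Team Alpha 393/763 = 51.5%, Team Beta 786/1343 = 58.5% → Team Beta
Team Alpha wins each ticket group but Team Beta wins overall — the comparison reverses. Team Alpha's tickets skew toward P0, which has a lower base rate.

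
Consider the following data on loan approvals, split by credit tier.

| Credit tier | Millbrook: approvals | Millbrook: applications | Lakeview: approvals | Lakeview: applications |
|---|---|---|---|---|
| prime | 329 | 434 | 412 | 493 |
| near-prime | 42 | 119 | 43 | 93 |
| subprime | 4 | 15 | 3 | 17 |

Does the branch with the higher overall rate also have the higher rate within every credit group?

No

Prime: Millbrook 329/434 = 75.8%, Lakeview 412/493 = 83.6% → Lakeview
Near-prime: Millbrook 42/119 = 35.3%, Lakeview 43/93 = 46.2% → Lakeview
Subprime: Millbrook 4/15 = 26.7%, Lakeview 3/17 = 17.6% → Millbrook
Overall: Millbrook 375/568 = 66.0%, Lakeview 458/603 = 76.0% → Lakeview
Neither sweeps: Millbrook wins 1 of 3 groups, Lakeview wins 2. Lakeview wins overall but not every group — no Simpson reversal.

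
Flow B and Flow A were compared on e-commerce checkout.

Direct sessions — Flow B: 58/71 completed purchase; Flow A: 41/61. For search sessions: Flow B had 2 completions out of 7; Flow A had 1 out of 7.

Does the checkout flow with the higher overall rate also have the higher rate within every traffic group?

Yes

Direct: Flow B 58/71 = 81.7%, Flow A 41/61 = 67.2% → Flow B
Search: Flow B 2/7 = 28.6%, Flow A 1/7 = 14.3% → Flow B
Overall: Flow B 60/78 = 76.9%, Flow A 42/68 = 61.8% → Flow B
Flow B wins overall and in every traffic group — no reversal.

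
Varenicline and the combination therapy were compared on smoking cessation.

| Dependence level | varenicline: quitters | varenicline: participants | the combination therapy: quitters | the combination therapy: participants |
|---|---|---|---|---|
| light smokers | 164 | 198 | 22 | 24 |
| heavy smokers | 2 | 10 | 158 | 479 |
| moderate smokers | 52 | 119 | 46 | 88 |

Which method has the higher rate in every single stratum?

the combination therapy

Light smokers: varenicline 164/198 = 82.8%, the combination therapy 22/24 = 91.7% → the combination therapy
Heavy smokers: varenicline 2/10 = 20.0%, the combination therapy 158/479 = 33.0% → the combination therapy
Moderate smokers: varenicline 52/119 = 43.7%, the combination therapy 46/88 = 52.3% → the combination therapy
The combination therapy has the higher rate in all 3 groups.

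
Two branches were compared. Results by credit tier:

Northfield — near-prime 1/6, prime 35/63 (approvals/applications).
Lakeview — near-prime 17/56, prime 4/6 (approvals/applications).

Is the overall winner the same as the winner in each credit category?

No

Near-prime: Northfield 1/6 = 16.7%, Lakeview 17/56 = 30.4% → Lakeview
Prime: Northfield 35/63 = 55.6%, Lakeview 4/6 = 66.7% → Lakeview
Overall: Northfield 36/69 = 52.2%, Lakeview 21/62 = 33.9% → Northfield
Lakeview wins each credit group but Northfield wins overall — the comparison reverses. Lakeview's applications skew toward near-prime, which has a lower base rate.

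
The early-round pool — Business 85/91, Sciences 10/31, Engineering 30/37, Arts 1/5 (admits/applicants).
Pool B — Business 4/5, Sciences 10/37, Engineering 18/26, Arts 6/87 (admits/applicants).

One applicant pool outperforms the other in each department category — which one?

the early-round pool

Business: the early-round pool 85/91 = 93.4%, Pool B 4/5 = 80.0% → the early-round pool
Sciences: the early-round pool 10/31 = 32.3%, Pool B 10/37 = 27.0% → the early-round pool
Engineering: the early-round pool 30/37 = 81.1%, Pool B 18/26 = 69.2% → the early-round pool
Arts: the early-round pool 1/5 = 20.0%, Pool B 6/87 = 6.9% → the early-round pool
The early-round pool has the higher rate in all 4 groups.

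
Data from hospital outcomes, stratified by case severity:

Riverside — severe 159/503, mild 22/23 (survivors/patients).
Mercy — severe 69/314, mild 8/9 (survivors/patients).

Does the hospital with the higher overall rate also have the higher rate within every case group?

Yes

Severe: Riverside 159/503 = 31.6%, Mercy 69/314 = 22.0% → Riverside
Mild: Riverside 22/23 = 95.7%, Mercy 8/9 = 88.9% → Riverside
Overall: Riverside 181/526 = 34.4%, Mercy 77/323 = 23.8% → Riverside
Riverside wins overall and in every case group — no reversal.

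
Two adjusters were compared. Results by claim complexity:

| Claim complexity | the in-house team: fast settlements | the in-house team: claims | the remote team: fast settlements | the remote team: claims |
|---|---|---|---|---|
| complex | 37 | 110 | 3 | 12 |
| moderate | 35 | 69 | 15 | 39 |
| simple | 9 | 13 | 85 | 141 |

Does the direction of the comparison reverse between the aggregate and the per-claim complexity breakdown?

Yes

Complex: the in-house team 37/110 = 33.6%, the remote team 3/12 = 25.0% → the in-house team
Moderate: the in-house team 35/69 = 50.7%, the remote team 15/39 = 38.5% → the in-house team
Simple: the in-house team 9/13 = 69.2%, the remote team 85/141 = 60.3% → the in-house team
Overall: the in-house team 81/192 = 42.2%, the remote team 103/192 = 53.6% → the remote team
The in-house team wins each claim group but the remote team wins overall — the comparison reverses. The in-house team's claims skew toward complex, which has a lower base rate.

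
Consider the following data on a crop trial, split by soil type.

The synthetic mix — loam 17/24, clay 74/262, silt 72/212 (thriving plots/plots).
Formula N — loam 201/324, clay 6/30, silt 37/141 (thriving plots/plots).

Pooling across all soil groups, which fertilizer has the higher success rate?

Formula N

Loam: the synthetic mix 17/24 = 70.8%, Formula N 201/324 = 62.0% → the synthetic mix
Clay: the synthetic mix 74/262 = 28.2%, Formula N 6/30 = 20.0% → the synthetic mix
Silt: the synthetic mix 72/212 = 34.0%, Formula N 37/141 = 26.2% → the synthetic mix
Overall: the synthetic mix 163/498 = 32.7%, Formula N 244/495 = 49.3% → Formula N
(The synthetic mix wins every soil group but Formula N wins overall — the synthetic mix's plots skew toward the low-rate clay group.)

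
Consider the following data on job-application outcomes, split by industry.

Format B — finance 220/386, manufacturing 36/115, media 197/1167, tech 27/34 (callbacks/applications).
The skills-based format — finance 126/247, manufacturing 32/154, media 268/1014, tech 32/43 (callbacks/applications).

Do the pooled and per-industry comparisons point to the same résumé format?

No

Finance: Format B 220/386 = 57.0%, the skills-based format 126/247 = 51.0% → Format B
Manufacturing: Format B 36/115 = 31.3%, the skills-based format 32/154 = 20.8% → Format B
Media: Format B 197/1167 = 16.9%, the skills-based format 268/1014 = 26.4% → the skills-based format
Tech: Format B 27/34 = 79.4%, the skills-based format 32/43 = 74.4% → Format B
Overall: Format B 480/1702 = 28.2%, the skills-based format 458/1458 = 31.4% → the skills-based format
Neither sweeps: Format B wins 3 of 4 groups, the skills-based format wins 1. The skills-based format wins overall but not every group — no Simpson reversal.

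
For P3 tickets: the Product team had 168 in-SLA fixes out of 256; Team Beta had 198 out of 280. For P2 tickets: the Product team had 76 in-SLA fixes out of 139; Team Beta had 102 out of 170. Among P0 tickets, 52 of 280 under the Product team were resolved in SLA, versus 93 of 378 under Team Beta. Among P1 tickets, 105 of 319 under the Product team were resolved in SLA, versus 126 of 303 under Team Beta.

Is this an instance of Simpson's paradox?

P3: the Product team 168/256 = 65.6%, Team Beta 198/280 = 70.7% → Team Beta
P2: the Product team 76/139 = 54.7%, Team Beta 102/170 = 60.0% → Team Beta
P0: the Product team 52/280 = 18.6%, Team Beta 93/378 = 24.6% → Team Beta
P1: the Product team 105/319 = 32.9%, Team Beta 126/303 = 41.6% → Team Beta
Overall: the Product team 401/994 = 40.3%, Team Beta 519/1131 = 45.9% → Team Beta
Team Beta wins overall and in every ticket group — no reversal.

No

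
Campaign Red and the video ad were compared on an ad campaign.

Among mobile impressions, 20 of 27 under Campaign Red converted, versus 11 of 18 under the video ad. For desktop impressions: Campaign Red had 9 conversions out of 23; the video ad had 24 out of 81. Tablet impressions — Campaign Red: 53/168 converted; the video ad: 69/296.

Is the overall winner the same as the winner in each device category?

Mobile: Campaign Red 20/27 = 74.1%, the video ad 11/18 = 61.1% → Campaign Red
Desktop: Campaign Red 9/23 = 39.1%, the video ad 24/81 = 29.6% → Campaign Red
Tablet: Campaign Red 53/168 = 31.5%, the video ad 69/296 = 23.3% → Campaign Red
Overall: Campaign Red 82/218 = 37.6%, the video ad 104/395 = 26.3% → Campaign Red
Campaign Red wins overall and in every device group — no reversal.

Yes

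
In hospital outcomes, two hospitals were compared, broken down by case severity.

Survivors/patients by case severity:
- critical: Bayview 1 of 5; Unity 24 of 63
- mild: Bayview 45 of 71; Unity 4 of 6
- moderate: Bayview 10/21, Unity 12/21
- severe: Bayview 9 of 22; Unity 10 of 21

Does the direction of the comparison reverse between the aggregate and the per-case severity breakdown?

Yes

Critical: Bayview 1/5 = 20.0%, Unity 24/63 = 38.1% → Unity
Mild: Bayview 45/71 = 63.4%, Unity 4/6 = 66.7% → Unity
Moderate: Bayview 10/21 = 47.6%, Unity 12/21 = 57.1% → Unity
Severe: Bayview 9/22 = 40.9%, Unity 10/21 = 47.6% → Unity
Overall: Bayview 65/119 = 54.6%, Unity 50/111 = 45.0% → Bayview
Unity wins each case group but Bayview wins overall — the comparison reverses. Unity's patients skew toward critical, which has a lower base rate.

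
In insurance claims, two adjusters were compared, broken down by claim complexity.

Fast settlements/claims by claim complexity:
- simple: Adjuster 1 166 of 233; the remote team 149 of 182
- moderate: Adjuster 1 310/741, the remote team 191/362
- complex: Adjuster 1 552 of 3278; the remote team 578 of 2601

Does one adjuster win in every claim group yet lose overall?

Simple: Adjuster 1 166/233 = 71.2%, the remote team 149/182 = 81.9% → the remote team
Moderate: Adjuster 1 310/741 = 41.8%, the remote team 191/362 = 52.8% → the remote team
Complex: Adjuster 1 552/3278 = 16.8%, the remote team 578/2601 = 22.2% → the remote team
Overall: Adjuster 1 1028/4252 = 24.2%, the remote team 918/3145 = 29.2% → the remote team
The remote team wins overall and in every claim group — no reversal.

No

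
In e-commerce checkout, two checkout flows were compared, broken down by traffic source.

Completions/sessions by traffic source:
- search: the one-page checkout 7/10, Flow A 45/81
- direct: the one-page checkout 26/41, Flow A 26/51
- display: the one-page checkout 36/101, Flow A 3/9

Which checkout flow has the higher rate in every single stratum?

Search: the one-page checkout 7/10 = 70.0%, Flow A 45/81 = 55.6% → the one-page checkout
Direct: the one-page checkout 26/41 = 63.4%, Flow A 26/51 = 51.0% → the one-page checkout
Display: the one-page checkout 36/101 = 35.6%, Flow A 3/9 = 33.3% → the one-page checkout
The one-page checkout has the higher rate in all 3 groups.

the one-page checkout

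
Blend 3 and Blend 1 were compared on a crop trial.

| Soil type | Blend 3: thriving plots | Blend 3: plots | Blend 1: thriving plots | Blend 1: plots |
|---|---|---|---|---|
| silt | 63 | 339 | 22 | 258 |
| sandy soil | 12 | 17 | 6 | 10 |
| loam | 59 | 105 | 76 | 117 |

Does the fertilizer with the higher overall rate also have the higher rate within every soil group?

No

Silt: Blend 3 63/339 = 18.6%, Blend 1 22/258 = 8.5% → Blend 3
Sandy soil: Blend 3 12/17 = 70.6%, Blend 1 6/10 = 60.0% → Blend 3
Loam: Blend 3 59/105 = 56.2%, Blend 1 76/117 = 65.0% → Blend 1
Overall: Blend 3 134/461 = 29.1%, Blend 1 104/385 = 27.0% → Blend 3
Neither sweeps: Blend 3 wins 2 of 3 groups, Blend 1 wins 1. Blend 3 wins overall but not every group — no Simpson reversal.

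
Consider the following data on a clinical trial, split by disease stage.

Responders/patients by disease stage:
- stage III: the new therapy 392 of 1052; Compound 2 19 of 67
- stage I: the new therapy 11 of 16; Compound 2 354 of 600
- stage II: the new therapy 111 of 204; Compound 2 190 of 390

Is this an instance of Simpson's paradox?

Yes

Stage III: the new therapy 392/1052 = 37.3%, Compound 2 19/67 = 28.4% → the new therapy
Stage I: the new therapy 11/16 = 68.8%, Compound 2 354/600 = 59.0% → the new therapy
Stage II: the new therapy 111/204 = 54.4%, Compound 2 190/390 = 48.7% → the new therapy
Overall: the new therapy 514/1272 = 40.4%, Compound 2 563/1057 = 53.3% → Compound 2
The new therapy wins each disease group but Compound 2 wins overall — the comparison reverses. The new therapy's patients skew toward stage III, which has a lower base rate.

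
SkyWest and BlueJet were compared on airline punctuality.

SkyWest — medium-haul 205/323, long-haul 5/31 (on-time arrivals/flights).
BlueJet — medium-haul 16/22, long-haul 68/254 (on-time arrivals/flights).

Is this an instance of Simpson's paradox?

Yes

Medium-haul: SkyWest 205/323 = 63.5%, BlueJet 16/22 = 72.7% → BlueJet
Long-haul: SkyWest 5/31 = 16.1%, BlueJet 68/254 = 26.8% → BlueJet
Overall: SkyWest 210/354 = 59.3%, BlueJet 84/276 = 30.4% → SkyWest
BlueJet wins each route group but SkyWest wins overall — the comparison reverses. BlueJet's flights skew toward long-haul, which has a lower base rate.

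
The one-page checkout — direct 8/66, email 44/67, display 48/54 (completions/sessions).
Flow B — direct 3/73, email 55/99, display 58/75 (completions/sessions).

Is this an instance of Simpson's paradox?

Direct: the one-page checkout 8/66 = 12.1%, Flow B 3/73 = 4.1% → the one-page checkout
Email: the one-page checkout 44/67 = 65.7%, Flow B 55/99 = 55.6% → the one-page checkout
Display: the one-page checkout 48/54 = 88.9%, Flow B 58/75 = 77.3% → the one-page checkout
Overall: the one-page checkout 100/187 = 53.5%, Flow B 116/247 = 47.0% → the one-page checkout
The one-page checkout wins overall and in every traffic group — no reversal.

No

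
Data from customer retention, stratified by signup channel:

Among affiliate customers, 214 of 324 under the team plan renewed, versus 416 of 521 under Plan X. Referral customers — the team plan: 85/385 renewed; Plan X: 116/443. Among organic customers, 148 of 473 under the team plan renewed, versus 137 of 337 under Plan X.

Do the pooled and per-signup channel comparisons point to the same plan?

Yes

Affiliate: the team plan 214/324 = 66.0%, Plan X 416/521 = 79.8% → Plan X
Referral: the team plan 85/385 = 22.1%, Plan X 116/443 = 26.2% → Plan X
Organic: the team plan 148/473 = 31.3%, Plan X 137/337 = 40.7% → Plan X
Overall: the team plan 447/1182 = 37.8%, Plan X 669/1301 = 51.4% → Plan X
Plan X wins overall and in every signup group — no reversal.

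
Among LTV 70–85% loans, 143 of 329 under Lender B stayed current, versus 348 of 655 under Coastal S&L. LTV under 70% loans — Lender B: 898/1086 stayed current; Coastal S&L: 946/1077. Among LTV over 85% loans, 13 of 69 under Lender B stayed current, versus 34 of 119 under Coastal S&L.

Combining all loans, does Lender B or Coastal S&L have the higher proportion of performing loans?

LTV 70–85%: Lender B 143/329 = 43.5%, Coastal S&L 348/655 = 53.1% → Coastal S&L
LTV under 70%: Lender B 898/1086 = 82.7%, Coastal S&L 946/1077 = 87.8% → Coastal S&L
LTV over 85%: Lender B 13/69 = 18.8%, Coastal S&L 34/119 = 28.6% → Coastal S&L
Overall: Lender B 1054/1484 = 71.0%, Coastal S&L 1328/1851 = 71.7% → Coastal S&L

Coastal S&L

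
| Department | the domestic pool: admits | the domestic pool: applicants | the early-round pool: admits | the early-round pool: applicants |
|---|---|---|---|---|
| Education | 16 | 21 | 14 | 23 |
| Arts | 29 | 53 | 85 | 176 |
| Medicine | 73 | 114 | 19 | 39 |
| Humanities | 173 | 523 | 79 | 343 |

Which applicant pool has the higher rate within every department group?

Education: the domestic pool 16/21 = 76.2%, the early-round pool 14/23 = 60.9% → the domestic pool
Arts: the domestic pool 29/53 = 54.7%, the early-round pool 85/176 = 48.3% → the domestic pool
Medicine: the domestic pool 73/114 = 64.0%, the early-round pool 19/39 = 48.7% → the domestic pool
Humanities: the domestic pool 173/523 = 33.1%, the early-round pool 79/343 = 23.0% → the domestic pool
The domestic pool has the higher rate in all 4 groups.

the domestic pool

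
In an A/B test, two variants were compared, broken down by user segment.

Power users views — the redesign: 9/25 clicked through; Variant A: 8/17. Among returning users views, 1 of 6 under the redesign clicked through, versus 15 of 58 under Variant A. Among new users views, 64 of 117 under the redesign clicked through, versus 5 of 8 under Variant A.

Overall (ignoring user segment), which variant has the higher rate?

the redesign

Power users: the redesign 9/25 = 36.0%, Variant A 8/17 = 47.1% → Variant A
Returning users: the redesign 1/6 = 16.7%, Variant A 15/58 = 25.9% → Variant A
New users: the redesign 64/117 = 54.7%, Variant A 5/8 = 62.5% → Variant A
Overall: the redesign 74/148 = 50.0%, Variant A 28/83 = 33.7% → the redesign
(Variant A wins every user group but the redesign wins overall — Variant A's views skew toward the low-rate returning users group.)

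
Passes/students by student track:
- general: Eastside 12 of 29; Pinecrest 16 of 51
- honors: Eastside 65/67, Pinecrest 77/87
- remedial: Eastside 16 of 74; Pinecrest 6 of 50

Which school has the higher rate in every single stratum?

Eastside

General: Eastside 12/29 = 41.4%, Pinecrest 16/51 = 31.4% → Eastside
Honors: Eastside 65/67 = 97.0%, Pinecrest 77/87 = 88.5% → Eastside
Remedial: Eastside 16/74 = 21.6%, Pinecrest 6/50 = 12.0% → Eastside
Eastside has the higher rate in all 3 groups.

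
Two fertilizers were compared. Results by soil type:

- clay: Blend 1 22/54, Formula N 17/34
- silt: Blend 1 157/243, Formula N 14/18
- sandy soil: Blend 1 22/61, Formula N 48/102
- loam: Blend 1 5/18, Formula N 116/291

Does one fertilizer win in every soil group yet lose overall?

Clay: Blend 1 22/54 = 40.7%, Formula N 17/34 = 50.0% → Formula N
Silt: Blend 1 157/243 = 64.6%, Formula N 14/18 = 77.8% → Formula N
Sandy soil: Blend 1 22/61 = 36.1%, Formula N 48/102 = 47.1% → Formula N
Loam: Blend 1 5/18 = 27.8%, Formula N 116/291 = 39.9% → Formula N
Overall: Blend 1 206/376 = 54.8%, Formula N 195/445 = 43.8% → Blend 1
Formula N wins each soil group but Blend 1 wins overall — the comparison reverses. Formula N's plots skew toward loam, which has a lower base rate.

Yes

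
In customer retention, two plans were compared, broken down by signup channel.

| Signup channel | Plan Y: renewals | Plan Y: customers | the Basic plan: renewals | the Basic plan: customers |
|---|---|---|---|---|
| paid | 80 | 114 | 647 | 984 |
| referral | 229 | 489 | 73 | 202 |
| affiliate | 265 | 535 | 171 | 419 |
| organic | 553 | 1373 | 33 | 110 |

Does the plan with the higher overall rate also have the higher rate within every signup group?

Paid: Plan Y 80/114 = 70.2%, the Basic plan 647/984 = 65.8% → Plan Y
Referral: Plan Y 229/489 = 46.8%, the Basic plan 73/202 = 36.1% → Plan Y
Affiliate: Plan Y 265/535 = 49.5%, the Basic plan 171/419 = 40.8% → Plan Y
Organic: Plan Y 553/1373 = 40.3%, the Basic plan 33/110 = 30.0% → Plan Y
Overall: Plan Y 1127/2511 = 44.9%, the Basic plan 924/1715 = 53.9% → the Basic plan
Plan Y wins each signup group but the Basic plan wins overall — the comparison reverses. Plan Y's customers skew toward organic, which has a lower base rate.

No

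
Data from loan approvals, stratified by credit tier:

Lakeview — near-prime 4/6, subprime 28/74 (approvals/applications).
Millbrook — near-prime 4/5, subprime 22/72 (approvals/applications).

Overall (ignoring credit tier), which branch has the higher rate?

Near-prime: Lakeview 4/6 = 66.7%, Millbrook 4/5 = 80.0% → Millbrook
Subprime: Lakeview 28/74 = 37.8%, Millbrook 22/72 = 30.6% → Lakeview
Overall: Lakeview 32/80 = 40.0%, Millbrook 26/77 = 33.8% → Lakeview
(Neither sweeps every credit group, but Lakeview has the higher pooled rate.)

Lakeview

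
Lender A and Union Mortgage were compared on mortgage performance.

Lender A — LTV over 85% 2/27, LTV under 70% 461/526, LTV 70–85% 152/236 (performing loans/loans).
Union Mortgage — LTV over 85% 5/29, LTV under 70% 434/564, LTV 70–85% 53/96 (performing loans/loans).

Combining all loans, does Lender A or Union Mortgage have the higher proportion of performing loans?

LTV over 85%: Lender A 2/27 = 7.4%, Union Mortgage 5/29 = 17.2% → Union Mortgage
LTV under 70%: Lender A 461/526 = 87.6%, Union Mortgage 434/564 = 77.0% → Lender A
LTV 70–85%: Lender A 152/236 = 64.4%, Union Mortgage 53/96 = 55.2% → Lender A
Overall: Lender A 615/789 = 77.9%, Union Mortgage 492/689 = 71.4% → Lender A
(Neither sweeps every loan-to-value group, but Lender A has the higher pooled rate.)

Lender A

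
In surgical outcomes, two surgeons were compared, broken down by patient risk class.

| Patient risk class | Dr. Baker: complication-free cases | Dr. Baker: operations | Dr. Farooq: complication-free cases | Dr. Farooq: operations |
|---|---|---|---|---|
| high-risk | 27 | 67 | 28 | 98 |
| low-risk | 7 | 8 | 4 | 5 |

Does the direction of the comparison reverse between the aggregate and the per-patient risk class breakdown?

No

High-risk: Dr. Baker 27/67 = 40.3%, Dr. Farooq 28/98 = 28.6% → Dr. Baker
Low-risk: Dr. Baker 7/8 = 87.5%, Dr. Farooq 4/5 = 80.0% → Dr. Baker
Overall: Dr. Baker 34/75 = 45.3%, Dr. Farooq 32/103 = 31.1% → Dr. Baker
Dr. Baker wins overall and in every patient risk group — no reversal.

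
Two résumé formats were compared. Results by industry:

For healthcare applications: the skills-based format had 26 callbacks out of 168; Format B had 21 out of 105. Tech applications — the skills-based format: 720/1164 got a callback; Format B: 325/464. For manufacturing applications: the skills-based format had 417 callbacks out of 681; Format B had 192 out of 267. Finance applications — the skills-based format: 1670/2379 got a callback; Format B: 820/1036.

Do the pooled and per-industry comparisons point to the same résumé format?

Yes

Healthcare: the skills-based format 26/168 = 15.5%, Format B 21/105 = 20.0% → Format B
Tech: the skills-based format 720/1164 = 61.9%, Format B 325/464 = 70.0% → Format B
Manufacturing: the skills-based format 417/681 = 61.2%, Format B 192/267 = 71.9% → Format B
Finance: the skills-based format 1670/2379 = 70.2%, Format B 820/1036 = 79.2% → Format B
Overall: the skills-based format 2833/4392 = 64.5%, Format B 1358/1872 = 72.5% → Format B
Format B wins overall and in every industry group — no reversal.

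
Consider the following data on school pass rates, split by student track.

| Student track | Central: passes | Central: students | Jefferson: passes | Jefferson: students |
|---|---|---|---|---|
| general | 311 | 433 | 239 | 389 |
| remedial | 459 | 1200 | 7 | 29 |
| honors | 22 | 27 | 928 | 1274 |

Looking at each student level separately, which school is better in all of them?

Central

General: Central 311/433 = 71.8%, Jefferson 239/389 = 61.4% → Central
Remedial: Central 459/1200 = 38.2%, Jefferson 7/29 = 24.1% → Central
Honors: Central 22/27 = 81.5%, Jefferson 928/1274 = 72.8% → Central
Central has the higher rate in all 3 groups.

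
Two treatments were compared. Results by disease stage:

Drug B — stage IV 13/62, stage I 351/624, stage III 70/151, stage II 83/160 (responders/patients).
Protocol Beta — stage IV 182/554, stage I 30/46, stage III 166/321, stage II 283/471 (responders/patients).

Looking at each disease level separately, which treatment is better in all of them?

Protocol Beta

Stage IV: Drug B 13/62 = 21.0%, Protocol Beta 182/554 = 32.9% → Protocol Beta
Stage I: Drug B 351/624 = 56.2%, Protocol Beta 30/46 = 65.2% → Protocol Beta
Stage III: Drug B 70/151 = 46.4%, Protocol Beta 166/321 = 51.7% → Protocol Beta
Stage II: Drug B 83/160 = 51.9%, Protocol Beta 283/471 = 60.1% → Protocol Beta
Protocol Beta has the higher rate in all 4 groups.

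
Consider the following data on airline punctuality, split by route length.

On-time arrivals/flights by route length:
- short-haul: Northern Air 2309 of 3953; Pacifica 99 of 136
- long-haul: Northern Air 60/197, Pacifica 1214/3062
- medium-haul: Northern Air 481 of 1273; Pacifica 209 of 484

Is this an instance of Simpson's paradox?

Short-haul: Northern Air 2309/3953 = 58.4%, Pacifica 99/136 = 72.8% → Pacifica
Long-haul: Northern Air 60/197 = 30.5%, Pacifica 1214/3062 = 39.6% → Pacifica
Medium-haul: Northern Air 481/1273 = 37.8%, Pacifica 209/484 = 43.2% → Pacifica
Overall: Northern Air 2850/5423 = 52.6%, Pacifica 1522/3682 = 41.3% → Northern Air
Pacifica wins each route group but Northern Air wins overall — the comparison reverses. Pacifica's flights skew toward long-haul, which has a lower base rate.

Yes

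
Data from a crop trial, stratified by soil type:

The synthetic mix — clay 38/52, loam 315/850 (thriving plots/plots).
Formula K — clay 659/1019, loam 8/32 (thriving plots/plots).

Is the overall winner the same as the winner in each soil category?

Clay: the synthetic mix 38/52 = 73.1%, Formula K 659/1019 = 64.7% → the synthetic mix
Loam: the synthetic mix 315/850 = 37.1%, Formula K 8/32 = 25.0% → the synthetic mix
Overall: the synthetic mix 353/902 = 39.1%, Formula K 667/1051 = 63.5% → Formula K
The synthetic mix wins each soil group but Formula K wins overall — the comparison reverses. The synthetic mix's plots skew toward loam, which has a lower base rate.

No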